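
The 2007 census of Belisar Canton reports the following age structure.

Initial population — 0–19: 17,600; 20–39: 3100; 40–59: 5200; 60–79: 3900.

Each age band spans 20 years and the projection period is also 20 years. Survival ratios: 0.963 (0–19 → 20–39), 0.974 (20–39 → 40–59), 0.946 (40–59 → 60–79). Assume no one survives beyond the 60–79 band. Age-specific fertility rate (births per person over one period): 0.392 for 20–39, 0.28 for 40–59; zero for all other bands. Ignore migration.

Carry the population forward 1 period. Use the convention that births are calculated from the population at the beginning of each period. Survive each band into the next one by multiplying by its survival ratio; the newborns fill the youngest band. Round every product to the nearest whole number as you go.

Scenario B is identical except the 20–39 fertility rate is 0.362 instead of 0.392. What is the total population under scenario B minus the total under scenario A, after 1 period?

-93

— Period 1 —
Births: 3100 × 0.392 = 1215  |  5200 × 0.28 = 1456 ⇒ total 2671
20–39: 17600 × 0.963 = 16949
40–59: 3100 × 0.974 = 3019
60–79: 5200 × 0.946 = 4919
End of period: [2671, 16949, 3019, 4919]
Scenario A total after 1 period: 27558
Scenario B projection —
— Period 1 —
Births: 3100 × 0.362 = 1122  |  5200 × 0.28 = 1456 ⇒ total 2578
20–39: 17600 × 0.963 = 16949
40–59: 3100 × 0.974 = 3019
60–79: 5200 × 0.946 = 4919
End of period: [2578, 16949, 3019, 4919]
Scenario B total after 1 period: 27465
Difference B − A = 27465 − 27558 = -93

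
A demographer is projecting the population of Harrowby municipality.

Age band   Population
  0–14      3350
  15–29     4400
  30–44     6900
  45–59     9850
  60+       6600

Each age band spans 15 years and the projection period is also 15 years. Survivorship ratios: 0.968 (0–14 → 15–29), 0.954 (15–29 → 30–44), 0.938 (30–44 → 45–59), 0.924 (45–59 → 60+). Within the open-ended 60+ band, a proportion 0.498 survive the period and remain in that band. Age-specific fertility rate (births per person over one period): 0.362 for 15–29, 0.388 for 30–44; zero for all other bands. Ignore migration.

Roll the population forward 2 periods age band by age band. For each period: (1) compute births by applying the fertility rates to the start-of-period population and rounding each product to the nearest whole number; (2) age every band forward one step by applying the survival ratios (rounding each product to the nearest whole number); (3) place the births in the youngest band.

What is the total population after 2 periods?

Period 1.
Births: 4400 * 0.362 = 1593 ; 6900 * 0.388 = 2677 — total 4270
15–29: 3350 * 0.968 = 3243
30–44: 4400 * 0.954 = 4198
45–59: 6900 * 0.938 = 6472
60+: 9850 * 0.924 + 6600 * 0.498 = 9101 + 3287 = 12388
End of period: [4270, 3243, 4198, 6472, 12388]
Period 2.
Births: 3243 * 0.362 = 1174 ; 4198 * 0.388 = 1629 — total 2803
15–29: 4270 * 0.968 = 4133
30–44: 3243 * 0.954 = 3094
45–59: 4198 * 0.938 = 3938
60+: 6472 * 0.924 + 12388 * 0.498 = 5980 + 6169 = 12149
End of period: [2803, 4133, 3094, 3938, 12149]
Total after period 2: 2803 + 4133 + 3094 + 3938 + 12149 = 26117

26117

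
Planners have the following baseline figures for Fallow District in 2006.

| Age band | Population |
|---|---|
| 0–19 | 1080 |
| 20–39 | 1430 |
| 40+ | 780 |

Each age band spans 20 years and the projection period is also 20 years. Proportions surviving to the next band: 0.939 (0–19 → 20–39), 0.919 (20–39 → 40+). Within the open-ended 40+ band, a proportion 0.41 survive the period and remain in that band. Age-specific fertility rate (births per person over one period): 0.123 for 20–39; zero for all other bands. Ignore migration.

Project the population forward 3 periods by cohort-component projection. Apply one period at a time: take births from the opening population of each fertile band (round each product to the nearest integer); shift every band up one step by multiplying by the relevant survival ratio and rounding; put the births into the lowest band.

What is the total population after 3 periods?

946

Call the groups 1 to 3, youngest first.
After projecting period 1:
Births: 1430 × 0.123 = 176
Group 2: 1080 × 0.939 = 1014
Group 3: 1430 × 0.919 + 780 × 0.41 = 1314 + 320 = 1634
→ [176, 1014, 1634]
After projecting period 2:
Births: 1014 × 0.123 = 125
Group 2: 176 × 0.939 = 165
Group 3: 1014 × 0.919 + 1634 × 0.41 = 932 + 670 = 1602
→ [125, 165, 1602]
After projecting period 3:
Births: 165 × 0.123 = 20
Group 2: 125 × 0.939 = 117
Group 3: 165 × 0.919 + 1602 × 0.41 = 152 + 657 = 809
→ [20, 117, 809]
Total after period 3: 20 + 117 + 809 = 946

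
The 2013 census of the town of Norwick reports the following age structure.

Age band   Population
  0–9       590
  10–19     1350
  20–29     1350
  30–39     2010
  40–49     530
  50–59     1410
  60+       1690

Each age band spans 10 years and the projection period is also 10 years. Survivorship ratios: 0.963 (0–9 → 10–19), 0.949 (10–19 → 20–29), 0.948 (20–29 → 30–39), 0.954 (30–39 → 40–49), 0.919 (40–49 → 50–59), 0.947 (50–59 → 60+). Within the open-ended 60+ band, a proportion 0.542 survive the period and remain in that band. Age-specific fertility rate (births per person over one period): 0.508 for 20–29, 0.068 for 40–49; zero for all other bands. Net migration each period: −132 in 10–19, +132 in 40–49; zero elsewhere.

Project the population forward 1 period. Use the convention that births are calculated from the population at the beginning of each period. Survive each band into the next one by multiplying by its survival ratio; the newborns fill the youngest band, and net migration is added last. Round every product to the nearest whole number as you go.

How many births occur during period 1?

(Bands numbered youngest = 1 to oldest = 7.)
— Period 1 —
Births: 1350 × 0.508 = 686, 530 × 0.068 = 36 ⇒ total 722
Band 2: 590 × 0.963 = 568
Band 3: 1350 × 0.949 = 1281
Band 4: 1350 × 0.948 = 1280
Band 5: 2010 × 0.954 = 1918
Band 6: 530 × 0.919 = 487
Band 7: 1410 × 0.947 + 1690 × 0.542 = 1335 + 916 = 2251
Net migration: Band 2 − 132 → 436; Band 5 + 132 → 2050
Giving 722 / 436 / 1281 / 1280 / 2050 / 487 / 2251.

722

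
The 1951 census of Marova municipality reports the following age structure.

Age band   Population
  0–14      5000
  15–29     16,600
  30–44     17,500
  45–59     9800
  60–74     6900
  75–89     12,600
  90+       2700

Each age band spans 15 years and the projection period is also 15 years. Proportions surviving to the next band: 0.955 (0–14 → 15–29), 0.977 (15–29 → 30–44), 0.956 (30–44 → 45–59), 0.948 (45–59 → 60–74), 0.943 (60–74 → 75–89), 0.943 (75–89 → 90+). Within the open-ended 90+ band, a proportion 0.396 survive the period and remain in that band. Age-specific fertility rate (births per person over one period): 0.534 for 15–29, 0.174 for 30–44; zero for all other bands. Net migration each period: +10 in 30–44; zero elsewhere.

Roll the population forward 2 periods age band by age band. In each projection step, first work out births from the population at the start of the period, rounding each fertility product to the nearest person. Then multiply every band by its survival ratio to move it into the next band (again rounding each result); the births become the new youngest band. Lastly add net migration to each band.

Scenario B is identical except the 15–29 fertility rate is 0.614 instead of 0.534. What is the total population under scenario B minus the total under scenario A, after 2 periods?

(Groups numbered youngest = 1 to oldest = 7.)
[period 1]
Births: 16600 × 0.534 = 8864, 17500 × 0.174 = 3045 → 11909
Group 2: 5000 × 0.955 = 4775
Group 3: 16600 × 0.977 = 16218
Group 4: 17500 × 0.956 = 16730
Group 5: 9800 × 0.948 = 9290
Group 6: 6900 × 0.943 = 6507
Group 7: 12600 × 0.943 + 2700 × 0.396 = 11882 + 1069 = 12951
Net migration: Group 3 + 10 → 16228
Population now: 0–14=11909, 15–29=4775, 30–44=16228, 45–59=16730, 60–74=9290, 75–89=6507, 90+=12951
[period 2]
Births: 4775 × 0.534 = 2550, 16228 × 0.174 = 2824 → 5374
Group 2: 11909 × 0.955 = 11373
Group 3: 4775 × 0.977 = 4665
Group 4: 16228 × 0.956 = 15514
Group 5: 16730 × 0.948 = 15860
Group 6: 9290 × 0.943 = 8760
Group 7: 6507 × 0.943 + 12951 × 0.396 = 6136 + 5129 = 11265
Net migration: Group 3 + 10 → 4675
Population now: 0–14=5374, 15–29=11373, 30–44=4675, 45–59=15514, 60–74=15860, 75–89=8760, 90+=11265
Scenario A total after 2 periods: 72821
Scenario B projection —
[period 1]
Births: 16600 × 0.614 = 10192, 17500 × 0.174 = 3045 → 13237
Group 2: 5000 × 0.955 = 4775
Group 3: 16600 × 0.977 = 16218
Group 4: 17500 × 0.956 = 16730
Group 5: 9800 × 0.948 = 9290
Group 6: 6900 × 0.943 = 6507
Group 7: 12600 × 0.943 + 2700 × 0.396 = 11882 + 1069 = 12951
Net migration: Group 3 + 10 → 16228
Population now: 0–14=13237, 15–29=4775, 30–44=16228, 45–59=16730, 60–74=9290, 75–89=6507, 90+=12951
[period 2]
Births: 4775 × 0.614 = 2932, 16228 × 0.174 = 2824 → 5756
Group 2: 13237 × 0.955 = 12641
Group 3: 4775 × 0.977 = 4665
Group 4: 16228 × 0.956 = 15514
Group 5: 16730 × 0.948 = 15860
Group 6: 9290 × 0.943 = 8760
Group 7: 6507 × 0.943 + 12951 × 0.396 = 6136 + 5129 = 11265
Net migration: Group 3 + 10 → 4675
Population now: 0–14=5756, 15–29=12641, 30–44=4675, 45–59=15514, 60–74=15860, 75–89=8760, 90+=11265
Scenario B total after 2 periods: 74471
Difference B − A = 74471 − 72821 = 1650

1650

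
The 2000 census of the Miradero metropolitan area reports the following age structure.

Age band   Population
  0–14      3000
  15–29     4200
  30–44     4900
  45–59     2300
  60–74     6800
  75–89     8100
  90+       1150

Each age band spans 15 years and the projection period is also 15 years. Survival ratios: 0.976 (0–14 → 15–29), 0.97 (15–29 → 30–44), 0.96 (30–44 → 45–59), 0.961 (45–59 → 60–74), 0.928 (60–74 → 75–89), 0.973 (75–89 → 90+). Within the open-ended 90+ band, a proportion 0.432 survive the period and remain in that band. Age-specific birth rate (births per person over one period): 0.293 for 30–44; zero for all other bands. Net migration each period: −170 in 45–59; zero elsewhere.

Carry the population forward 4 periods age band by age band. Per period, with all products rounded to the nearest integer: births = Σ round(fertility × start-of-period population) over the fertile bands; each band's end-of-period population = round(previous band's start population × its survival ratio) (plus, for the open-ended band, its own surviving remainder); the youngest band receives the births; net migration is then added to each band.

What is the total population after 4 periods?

— Period 1 —
Births: 4900 * 0.293 = 1436
15–29: 3000 * 0.976 = 2928
30–44: 4200 * 0.97 = 4074
45–59: 4900 * 0.96 = 4704
60–74: 2300 * 0.961 = 2210
75–89: 6800 * 0.928 = 6310
90+: 8100 * 0.973 + 1150 * 0.432 = 7881 + 497 = 8378
Net migration: 45–59 − 170 → 4534
Population now: 0–14=1436, 15–29=2928, 30–44=4074, 45–59=4534, 60–74=2210, 75–89=6310, 90+=8378
— Period 2 —
Births: 4074 * 0.293 = 1194
15–29: 1436 * 0.976 = 1402
30–44: 2928 * 0.97 = 2840
45–59: 4074 * 0.96 = 3911
60–74: 4534 * 0.961 = 4357
75–89: 2210 * 0.928 = 2051
90+: 6310 * 0.973 + 8378 * 0.432 = 6140 + 3619 = 9759
Net migration: 45–59 − 170 → 3741
Population now: 0–14=1194, 15–29=1402, 30–44=2840, 45–59=3741, 60–74=4357, 75–89=2051, 90+=9759
— Period 3 —
Births: 2840 * 0.293 = 832
15–29: 1194 * 0.976 = 1165
30–44: 1402 * 0.97 = 1360
45–59: 2840 * 0.96 = 2726
60–74: 3741 * 0.961 = 3595
75–89: 4357 * 0.928 = 4043
90+: 2051 * 0.973 + 9759 * 0.432 = 1996 + 4216 = 6212
Net migration: 45–59 − 170 → 2556
Population now: 0–14=832, 15–29=1165, 30–44=1360, 45–59=2556, 60–74=3595, 75–89=4043, 90+=6212
— Period 4 —
Births: 1360 * 0.293 = 398
15–29: 832 * 0.976 = 812
30–44: 1165 * 0.97 = 1130
45–59: 1360 * 0.96 = 1306
60–74: 2556 * 0.961 = 2456
75–89: 3595 * 0.928 = 3336
90+: 4043 * 0.973 + 6212 * 0.432 = 3934 + 2684 = 6618
Net migration: 45–59 − 170 → 1136
Population now: 0–14=398, 15–29=812, 30–44=1130, 45–59=1136, 60–74=2456, 75–89=3336, 90+=6618
Total after period 4: 398 + 812 + 1130 + 1136 + 2456 + 3336 + 6618 = 15886

15886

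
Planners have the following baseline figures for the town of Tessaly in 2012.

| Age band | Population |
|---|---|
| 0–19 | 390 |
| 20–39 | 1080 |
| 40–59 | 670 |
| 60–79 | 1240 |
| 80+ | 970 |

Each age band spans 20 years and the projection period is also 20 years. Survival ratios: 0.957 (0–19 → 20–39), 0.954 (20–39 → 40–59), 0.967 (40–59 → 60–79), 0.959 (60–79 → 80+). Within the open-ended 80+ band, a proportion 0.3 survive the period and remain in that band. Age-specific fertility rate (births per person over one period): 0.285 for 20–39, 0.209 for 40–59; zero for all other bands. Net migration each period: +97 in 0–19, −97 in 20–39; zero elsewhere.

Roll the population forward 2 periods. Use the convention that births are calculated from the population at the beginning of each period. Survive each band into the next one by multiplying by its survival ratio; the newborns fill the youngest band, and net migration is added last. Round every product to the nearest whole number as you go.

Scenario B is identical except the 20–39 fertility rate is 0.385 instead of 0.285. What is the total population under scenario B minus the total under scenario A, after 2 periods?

Period 1:
Births: 1080 × 0.285 = 308 ; 670 × 0.209 = 140 ⇒ total 448
20–39: 390 × 0.957 = 373
40–59: 1080 × 0.954 = 1030
60–79: 670 × 0.967 = 648
80+: 1240 × 0.959 + 970 × 0.3 = 1189 + 291 = 1480
Net migration: 0–19 + 97 → 545; 20–39 − 97 → 276
Giving 545 / 276 / 1030 / 648 / 1480.
Period 2:
Births: 276 × 0.285 = 79 ; 1030 × 0.209 = 215 ⇒ total 294
20–39: 545 × 0.957 = 522
40–59: 276 × 0.954 = 263
60–79: 1030 × 0.967 = 996
80+: 648 × 0.959 + 1480 × 0.3 = 621 + 444 = 1065
Net migration: 0–19 + 97 → 391; 20–39 − 97 → 425
Giving 391 / 425 / 263 / 996 / 1065.
Scenario A total after 2 periods: 3140
Scenario B projection —
Period 1:
Births: 1080 × 0.385 = 416 ; 670 × 0.209 = 140 ⇒ total 556
20–39: 390 × 0.957 = 373
40–59: 1080 × 0.954 = 1030
60–79: 670 × 0.967 = 648
80+: 1240 × 0.959 + 970 × 0.3 = 1189 + 291 = 1480
Net migration: 0–19 + 97 → 653; 20–39 − 97 → 276
Giving 653 / 276 / 1030 / 648 / 1480.
Period 2:
Births: 276 × 0.385 = 106 ; 1030 × 0.209 = 215 ⇒ total 321
20–39: 653 × 0.957 = 625
40–59: 276 × 0.954 = 263
60–79: 1030 × 0.967 = 996
80+: 648 × 0.959 + 1480 × 0.3 = 621 + 444 = 1065
Net migration: 0–19 + 97 → 418; 20–39 − 97 → 528
Giving 418 / 528 / 263 / 996 / 1065.
Scenario B total after 2 periods: 3270
Difference B − A = 3270 − 3140 = 130

130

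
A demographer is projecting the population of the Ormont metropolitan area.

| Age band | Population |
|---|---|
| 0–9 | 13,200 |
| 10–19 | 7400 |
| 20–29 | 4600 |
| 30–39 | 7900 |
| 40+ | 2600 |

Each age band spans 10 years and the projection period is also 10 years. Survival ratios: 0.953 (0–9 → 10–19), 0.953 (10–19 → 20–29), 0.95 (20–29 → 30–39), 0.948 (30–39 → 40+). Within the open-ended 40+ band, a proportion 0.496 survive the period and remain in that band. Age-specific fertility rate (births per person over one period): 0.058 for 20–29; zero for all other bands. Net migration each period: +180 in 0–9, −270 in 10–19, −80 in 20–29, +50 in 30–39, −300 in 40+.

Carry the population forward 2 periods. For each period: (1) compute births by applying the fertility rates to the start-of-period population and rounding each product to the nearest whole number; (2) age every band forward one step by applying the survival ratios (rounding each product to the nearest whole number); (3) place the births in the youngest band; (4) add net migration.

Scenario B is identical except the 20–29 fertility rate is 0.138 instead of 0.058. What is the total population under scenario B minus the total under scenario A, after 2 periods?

909

Let band 1 be 0–9 through band 5 = 40+.
Period 1.
Births: 4600 × 0.058 = 267
Band 2: 13200 × 0.953 = 12580
Band 3: 7400 × 0.953 = 7052
Band 4: 4600 × 0.95 = 4370
Band 5: 7900 × 0.948 + 2600 × 0.496 = 7489 + 1290 = 8779
Net migration: Band 1 + 180 → 447; Band 2 − 270 → 12310; Band 3 − 80 → 6972; Band 4 + 50 → 4420; Band 5 − 300 → 8479
End of period: [447, 12310, 6972, 4420, 8479]
Period 2.
Births: 6972 × 0.058 = 404
Band 2: 447 × 0.953 = 426
Band 3: 12310 × 0.953 = 11731
Band 4: 6972 × 0.95 = 6623
Band 5: 4420 × 0.948 + 8479 × 0.496 = 4190 + 4206 = 8396
Net migration: Band 1 + 180 → 584; Band 2 − 270 → 156; Band 3 − 80 → 11651; Band 4 + 50 → 6673; Band 5 − 300 → 8096
End of period: [584, 156, 11651, 6673, 8096]
Scenario A total after 2 periods: 27160
Scenario B projection —
Period 1.
Births: 4600 × 0.138 = 635
Band 2: 13200 × 0.953 = 12580
Band 3: 7400 × 0.953 = 7052
Band 4: 4600 × 0.95 = 4370
Band 5: 7900 × 0.948 + 2600 × 0.496 = 7489 + 1290 = 8779
Net migration: Band 1 + 180 → 815; Band 2 − 270 → 12310; Band 3 − 80 → 6972; Band 4 + 50 → 4420; Band 5 − 300 → 8479
End of period: [815, 12310, 6972, 4420, 8479]
Period 2.
Births: 6972 × 0.138 = 962
Band 2: 815 × 0.953 = 777
Band 3: 12310 × 0.953 = 11731
Band 4: 6972 × 0.95 = 6623
Band 5: 4420 × 0.948 + 8479 × 0.496 = 4190 + 4206 = 8396
Net migration: Band 1 + 180 → 1142; Band 2 − 270 → 507; Band 3 − 80 → 11651; Band 4 + 50 → 6673; Band 5 − 300 → 8096
End of period: [1142, 507, 11651, 6673, 8096]
Scenario B total after 2 periods: 28069
Difference B − A = 28069 − 27160 = 909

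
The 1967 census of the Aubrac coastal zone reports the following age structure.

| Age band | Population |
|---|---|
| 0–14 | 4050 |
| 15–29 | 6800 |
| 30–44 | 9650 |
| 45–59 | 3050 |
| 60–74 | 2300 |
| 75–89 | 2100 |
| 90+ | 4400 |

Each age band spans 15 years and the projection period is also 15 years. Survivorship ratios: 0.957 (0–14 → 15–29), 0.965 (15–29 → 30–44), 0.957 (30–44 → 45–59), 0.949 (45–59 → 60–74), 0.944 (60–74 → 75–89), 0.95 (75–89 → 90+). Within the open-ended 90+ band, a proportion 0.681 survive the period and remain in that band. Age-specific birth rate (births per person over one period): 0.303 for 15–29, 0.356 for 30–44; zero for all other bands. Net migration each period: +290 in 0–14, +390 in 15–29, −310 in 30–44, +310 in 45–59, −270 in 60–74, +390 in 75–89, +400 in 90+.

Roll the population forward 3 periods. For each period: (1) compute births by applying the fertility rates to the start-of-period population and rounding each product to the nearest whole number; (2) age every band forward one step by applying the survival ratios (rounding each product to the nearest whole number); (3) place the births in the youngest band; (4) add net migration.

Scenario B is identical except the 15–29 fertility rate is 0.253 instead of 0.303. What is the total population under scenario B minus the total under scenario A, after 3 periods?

(Groups numbered youngest = 1 to oldest = 7.)
After projecting period 1:
Births: 6800 × 0.303 = 2060, 9650 × 0.356 = 3435 — total 5495
Group 2: 4050 × 0.957 = 3876
Group 3: 6800 × 0.965 = 6562
Group 4: 9650 × 0.957 = 9235
Group 5: 3050 × 0.949 = 2894
Group 6: 2300 × 0.944 = 2171
Group 7: 2100 × 0.95 + 4400 × 0.681 = 1995 + 2996 = 4991
Net migration: Group 1 + 290 → 5785; Group 2 + 390 → 4266; Group 3 − 310 → 6252; Group 4 + 310 → 9545; Group 5 − 270 → 2624; Group 6 + 390 → 2561; Group 7 + 400 → 5391
Population now: 0–14=5785, 15–29=4266, 30–44=6252, 45–59=9545, 60–74=2624, 75–89=2561, 90+=5391
After projecting period 2:
Births: 4266 × 0.303 = 1293, 6252 × 0.356 = 2226 — total 3519
Group 2: 5785 × 0.957 = 5536
Group 3: 4266 × 0.965 = 4117
Group 4: 6252 × 0.957 = 5983
Group 5: 9545 × 0.949 = 9058
Group 6: 2624 × 0.944 = 2477
Group 7: 2561 × 0.95 + 5391 × 0.681 = 2433 + 3671 = 6104
Net migration: Group 1 + 290 → 3809; Group 2 + 390 → 5926; Group 3 − 310 → 3807; Group 4 + 310 → 6293; Group 5 − 270 → 8788; Group 6 + 390 → 2867; Group 7 + 400 → 6504
Population now: 0–14=3809, 15–29=5926, 30–44=3807, 45–59=6293, 60–74=8788, 75–89=2867, 90+=6504
After projecting period 3:
Births: 5926 × 0.303 = 1796, 3807 × 0.356 = 1355 — total 3151
Group 2: 3809 × 0.957 = 3645
Group 3: 5926 × 0.965 = 5719
Group 4: 3807 × 0.957 = 3643
Group 5: 6293 × 0.949 = 5972
Group 6: 8788 × 0.944 = 8296
Group 7: 2867 × 0.95 + 6504 × 0.681 = 2724 + 4429 = 7153
Net migration: Group 1 + 290 → 3441; Group 2 + 390 → 4035; Group 3 − 310 → 5409; Group 4 + 310 → 3953; Group 5 − 270 → 5702; Group 6 + 390 → 8686; Group 7 + 400 → 7553
Population now: 0–14=3441, 15–29=4035, 30–44=5409, 45–59=3953, 60–74=5702, 75–89=8686, 90+=7553
Scenario A total after 3 periods: 38779
Scenario B projection —
After projecting period 1:
Births: 6800 × 0.253 = 1720, 9650 × 0.356 = 3435 — total 5155
Group 2: 4050 × 0.957 = 3876
Group 3: 6800 × 0.965 = 6562
Group 4: 9650 × 0.957 = 9235
Group 5: 3050 × 0.949 = 2894
Group 6: 2300 × 0.944 = 2171
Group 7: 2100 × 0.95 + 4400 × 0.681 = 1995 + 2996 = 4991
Net migration: Group 1 + 290 → 5445; Group 2 + 390 → 4266; Group 3 − 310 → 6252; Group 4 + 310 → 9545; Group 5 − 270 → 2624; Group 6 + 390 → 2561; Group 7 + 400 → 5391
Population now: 0–14=5445, 15–29=4266, 30–44=6252, 45–59=9545, 60–74=2624, 75–89=2561, 90+=5391
After projecting period 2:
Births: 4266 × 0.253 = 1079, 6252 × 0.356 = 2226 — total 3305
Group 2: 5445 × 0.957 = 5211
Group 3: 4266 × 0.965 = 4117
Group 4: 6252 × 0.957 = 5983
Group 5: 9545 × 0.949 = 9058
Group 6: 2624 × 0.944 = 2477
Group 7: 2561 × 0.95 + 5391 × 0.681 = 2433 + 3671 = 6104
Net migration: Group 1 + 290 → 3595; Group 2 + 390 → 5601; Group 3 − 310 → 3807; Group 4 + 310 → 6293; Group 5 − 270 → 8788; Group 6 + 390 → 2867; Group 7 + 400 → 6504
Population now: 0–14=3595, 15–29=5601, 30–44=3807, 45–59=6293, 60–74=8788, 75–89=2867, 90+=6504
After projecting period 3:
Births: 5601 × 0.253 = 1417, 3807 × 0.356 = 1355 — total 2772
Group 2: 3595 × 0.957 = 3440
Group 3: 5601 × 0.965 = 5405
Group 4: 3807 × 0.957 = 3643
Group 5: 6293 × 0.949 = 5972
Group 6: 8788 × 0.944 = 8296
Group 7: 2867 × 0.95 + 6504 × 0.681 = 2724 + 4429 = 7153
Net migration: Group 1 + 290 → 3062; Group 2 + 390 → 3830; Group 3 − 310 → 5095; Group 4 + 310 → 3953; Group 5 − 270 → 5702; Group 6 + 390 → 8686; Group 7 + 400 → 7553
Population now: 0–14=3062, 15–29=3830, 30–44=5095, 45–59=3953, 60–74=5702, 75–89=8686, 90+=7553
Scenario B total after 3 periods: 37881
Difference B − A = 37881 − 38779 = -898

-898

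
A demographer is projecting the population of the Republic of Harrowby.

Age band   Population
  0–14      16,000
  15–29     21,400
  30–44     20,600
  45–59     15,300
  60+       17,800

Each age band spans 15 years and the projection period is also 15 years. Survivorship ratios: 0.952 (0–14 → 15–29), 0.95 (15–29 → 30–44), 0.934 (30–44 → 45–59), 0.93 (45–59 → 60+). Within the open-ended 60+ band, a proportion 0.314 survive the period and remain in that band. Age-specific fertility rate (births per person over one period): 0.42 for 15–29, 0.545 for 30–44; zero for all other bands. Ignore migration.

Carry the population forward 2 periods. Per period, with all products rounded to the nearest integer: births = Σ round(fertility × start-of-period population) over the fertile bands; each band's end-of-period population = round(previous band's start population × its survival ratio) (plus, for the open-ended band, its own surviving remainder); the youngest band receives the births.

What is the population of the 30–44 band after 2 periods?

Call the bands 1 to 5, youngest first.
After projecting period 1:
Births: 21400 * 0.42 = 8988  |  20600 * 0.545 = 11227 → 20215
Band 2: 16000 * 0.952 = 15232
Band 3: 21400 * 0.95 = 20330
Band 4: 20600 * 0.934 = 19240
Band 5: 15300 * 0.93 + 17800 * 0.314 = 14229 + 5589 = 19818
End of period: [20215, 15232, 20330, 19240, 19818]
After projecting period 2:
Births: 15232 * 0.42 = 6397  |  20330 * 0.545 = 11080 → 17477
Band 2: 20215 * 0.952 = 19245
Band 3: 15232 * 0.95 = 14470
Band 4: 20330 * 0.934 = 18988
Band 5: 19240 * 0.93 + 19818 * 0.314 = 17893 + 6223 = 24116
End of period: [17477, 19245, 14470, 18988, 24116]

14470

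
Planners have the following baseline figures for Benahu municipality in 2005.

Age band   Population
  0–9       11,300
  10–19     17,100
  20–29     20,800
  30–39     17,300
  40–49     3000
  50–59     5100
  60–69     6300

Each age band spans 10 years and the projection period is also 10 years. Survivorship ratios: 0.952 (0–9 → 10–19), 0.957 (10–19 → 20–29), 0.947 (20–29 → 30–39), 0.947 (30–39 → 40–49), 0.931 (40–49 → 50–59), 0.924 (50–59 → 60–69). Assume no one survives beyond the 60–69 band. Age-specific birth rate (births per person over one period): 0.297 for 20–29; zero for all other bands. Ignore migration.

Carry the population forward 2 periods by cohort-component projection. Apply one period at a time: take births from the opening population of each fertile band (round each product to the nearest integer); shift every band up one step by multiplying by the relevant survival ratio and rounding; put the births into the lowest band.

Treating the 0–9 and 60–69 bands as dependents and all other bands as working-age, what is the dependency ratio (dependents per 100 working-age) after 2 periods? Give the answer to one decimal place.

Let band 1 be 0–9 through band 7 = 60–69.
Period 1:
Births: 20800 × 0.297 = 6178
Band 2: 11300 × 0.952 = 10758
Band 3: 17100 × 0.957 = 16365
Band 4: 20800 × 0.947 = 19698
Band 5: 17300 × 0.947 = 16383
Band 6: 3000 × 0.931 = 2793
Band 7: 5100 × 0.924 = 4712
→ [6178, 10758, 16365, 19698, 16383, 2793, 4712]
Period 2:
Births: 16365 × 0.297 = 4860
Band 2: 6178 × 0.952 = 5881
Band 3: 10758 × 0.957 = 10295
Band 4: 16365 × 0.947 = 15498
Band 5: 19698 × 0.947 = 18654
Band 6: 16383 × 0.931 = 15253
Band 7: 2793 × 0.924 = 2581
→ [4860, 5881, 10295, 15498, 18654, 15253, 2581]
Dependents (band 0–9 + band 60–69) = 4860 + 2581 = 7441; working-age = 65581; ratio = 7441/65581 × 100 = 11.3

11.3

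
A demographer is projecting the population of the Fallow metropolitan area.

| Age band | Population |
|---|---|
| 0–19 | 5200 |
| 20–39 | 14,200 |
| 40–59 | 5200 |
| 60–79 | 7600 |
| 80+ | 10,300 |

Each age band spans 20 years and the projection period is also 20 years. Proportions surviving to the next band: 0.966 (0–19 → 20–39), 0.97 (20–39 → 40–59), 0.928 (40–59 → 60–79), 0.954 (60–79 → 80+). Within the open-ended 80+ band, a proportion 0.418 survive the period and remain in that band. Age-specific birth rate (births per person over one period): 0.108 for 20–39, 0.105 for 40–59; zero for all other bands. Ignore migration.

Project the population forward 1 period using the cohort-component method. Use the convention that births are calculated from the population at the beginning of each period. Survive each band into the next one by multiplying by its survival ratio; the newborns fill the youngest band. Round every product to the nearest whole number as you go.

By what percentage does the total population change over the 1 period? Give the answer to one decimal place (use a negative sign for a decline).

After projecting period 1:
Births: 14200 × 0.108 = 1534 ; 5200 × 0.105 = 546 → 2080
20–39: 5200 × 0.966 = 5023
40–59: 14200 × 0.97 = 13774
60–79: 5200 × 0.928 = 4826
80+: 7600 × 0.954 + 10300 × 0.418 = 7250 + 4305 = 11555
Giving 2080 / 5023 / 13774 / 4826 / 11555.
Total: 42500 → 37258; change = -5242; percentage change = -12.3%

-12.3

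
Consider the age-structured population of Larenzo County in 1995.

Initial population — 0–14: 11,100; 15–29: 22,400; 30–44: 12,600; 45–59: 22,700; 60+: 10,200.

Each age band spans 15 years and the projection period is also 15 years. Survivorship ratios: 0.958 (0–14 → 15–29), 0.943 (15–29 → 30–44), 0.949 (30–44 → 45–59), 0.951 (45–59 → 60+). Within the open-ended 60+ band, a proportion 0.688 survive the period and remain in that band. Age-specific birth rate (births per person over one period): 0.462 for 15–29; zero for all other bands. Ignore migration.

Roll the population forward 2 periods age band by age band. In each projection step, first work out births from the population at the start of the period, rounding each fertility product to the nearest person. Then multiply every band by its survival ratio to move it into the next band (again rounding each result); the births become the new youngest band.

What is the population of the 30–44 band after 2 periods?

10028

Numbering the bands 1..5 from youngest to oldest:
[period 1]
Births: 22400 × 0.462 = 10349
Band 2: 11100 × 0.958 = 10634
Band 3: 22400 × 0.943 = 21123
Band 4: 12600 × 0.949 = 11957
Band 5: 22700 × 0.951 + 10200 × 0.688 = 21588 + 7018 = 28606
End of period: [10349, 10634, 21123, 11957, 28606]
[period 2]
Births: 10634 × 0.462 = 4913
Band 2: 10349 × 0.958 = 9914
Band 3: 10634 × 0.943 = 10028
Band 4: 21123 × 0.949 = 20046
Band 5: 11957 × 0.951 + 28606 × 0.688 = 11371 + 19681 = 31052
End of period: [4913, 9914, 10028, 20046, 31052]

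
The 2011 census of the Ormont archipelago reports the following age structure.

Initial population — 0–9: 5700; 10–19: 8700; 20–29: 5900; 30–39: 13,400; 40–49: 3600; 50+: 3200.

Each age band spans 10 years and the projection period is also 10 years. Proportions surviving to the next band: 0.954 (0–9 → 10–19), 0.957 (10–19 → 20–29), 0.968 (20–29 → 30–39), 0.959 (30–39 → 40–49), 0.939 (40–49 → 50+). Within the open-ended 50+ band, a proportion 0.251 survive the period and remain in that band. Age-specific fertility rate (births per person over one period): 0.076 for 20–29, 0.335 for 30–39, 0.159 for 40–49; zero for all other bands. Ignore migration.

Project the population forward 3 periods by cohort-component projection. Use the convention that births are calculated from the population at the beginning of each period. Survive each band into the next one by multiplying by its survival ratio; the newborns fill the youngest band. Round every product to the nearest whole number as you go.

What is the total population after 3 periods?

34577

After projecting period 1:
Births: 5900 × 0.076 = 448  |  13400 × 0.335 = 4489  |  3600 × 0.159 = 572 → 5509
10–19: 5700 × 0.954 = 5438
20–29: 8700 × 0.957 = 8326
30–39: 5900 × 0.968 = 5711
40–49: 13400 × 0.959 = 12851
50+: 3600 × 0.939 + 3200 × 0.251 = 3380 + 803 = 4183
End of period: [5509, 5438, 8326, 5711, 12851, 4183]
After projecting period 2:
Births: 8326 × 0.076 = 633  |  5711 × 0.335 = 1913  |  12851 × 0.159 = 2043 → 4589
10–19: 5509 × 0.954 = 5256
20–29: 5438 × 0.957 = 5204
30–39: 8326 × 0.968 = 8060
40–49: 5711 × 0.959 = 5477
50+: 12851 × 0.939 + 4183 × 0.251 = 12067 + 1050 = 13117
End of period: [4589, 5256, 5204, 8060, 5477, 13117]
After projecting period 3:
Births: 5204 × 0.076 = 396  |  8060 × 0.335 = 2700  |  5477 × 0.159 = 871 → 3967
10–19: 4589 × 0.954 = 4378
20–29: 5256 × 0.957 = 5030
30–39: 5204 × 0.968 = 5037
40–49: 8060 × 0.959 = 7730
50+: 5477 × 0.939 + 13117 × 0.251 = 5143 + 3292 = 8435
End of period: [3967, 4378, 5030, 5037, 7730, 8435]
Total after period 3: 3967 + 4378 + 5030 + 5037 + 7730 + 8435 = 34577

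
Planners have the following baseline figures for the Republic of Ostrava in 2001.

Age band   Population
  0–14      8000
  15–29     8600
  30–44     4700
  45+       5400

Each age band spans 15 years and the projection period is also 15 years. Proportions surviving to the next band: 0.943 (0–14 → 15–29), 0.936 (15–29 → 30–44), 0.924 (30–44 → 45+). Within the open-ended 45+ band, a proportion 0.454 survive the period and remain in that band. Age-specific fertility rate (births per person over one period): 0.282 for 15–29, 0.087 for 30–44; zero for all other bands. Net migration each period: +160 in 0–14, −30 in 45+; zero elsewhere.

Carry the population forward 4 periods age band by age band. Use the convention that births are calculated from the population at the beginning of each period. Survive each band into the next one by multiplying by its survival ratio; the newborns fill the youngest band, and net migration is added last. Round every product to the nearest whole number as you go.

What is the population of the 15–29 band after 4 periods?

1481

— Period 1 —
Births: 8600 * 0.282 = 2425 ; 4700 * 0.087 = 409 → 2834
15–29: 8000 * 0.943 = 7544
30–44: 8600 * 0.936 = 8050
45+: 4700 * 0.924 + 5400 * 0.454 = 4343 + 2452 = 6795
Net migration: 0–14 + 160 → 2994; 45+ − 30 → 6765
Population now: 0–14=2994, 15–29=7544, 30–44=8050, 45+=6765
— Period 2 —
Births: 7544 * 0.282 = 2127 ; 8050 * 0.087 = 700 → 2827
15–29: 2994 * 0.943 = 2823
30–44: 7544 * 0.936 = 7061
45+: 8050 * 0.924 + 6765 * 0.454 = 7438 + 3071 = 10509
Net migration: 0–14 + 160 → 2987; 45+ − 30 → 10479
Population now: 0–14=2987, 15–29=2823, 30–44=7061, 45+=10479
— Period 3 —
Births: 2823 * 0.282 = 796 ; 7061 * 0.087 = 614 → 1410
15–29: 2987 * 0.943 = 2817
30–44: 2823 * 0.936 = 2642
45+: 7061 * 0.924 + 10479 * 0.454 = 6524 + 4757 = 11281
Net migration: 0–14 + 160 → 1570; 45+ − 30 → 11251
Population now: 0–14=1570, 15–29=2817, 30–44=2642, 45+=11251
— Period 4 —
Births: 2817 * 0.282 = 794 ; 2642 * 0.087 = 230 → 1024
15–29: 1570 * 0.943 = 1481
30–44: 2817 * 0.936 = 2637
45+: 2642 * 0.924 + 11251 * 0.454 = 2441 + 5108 = 7549
Net migration: 0–14 + 160 → 1184; 45+ − 30 → 7519
Population now: 0–14=1184, 15–29=1481, 30–44=2637, 45+=7519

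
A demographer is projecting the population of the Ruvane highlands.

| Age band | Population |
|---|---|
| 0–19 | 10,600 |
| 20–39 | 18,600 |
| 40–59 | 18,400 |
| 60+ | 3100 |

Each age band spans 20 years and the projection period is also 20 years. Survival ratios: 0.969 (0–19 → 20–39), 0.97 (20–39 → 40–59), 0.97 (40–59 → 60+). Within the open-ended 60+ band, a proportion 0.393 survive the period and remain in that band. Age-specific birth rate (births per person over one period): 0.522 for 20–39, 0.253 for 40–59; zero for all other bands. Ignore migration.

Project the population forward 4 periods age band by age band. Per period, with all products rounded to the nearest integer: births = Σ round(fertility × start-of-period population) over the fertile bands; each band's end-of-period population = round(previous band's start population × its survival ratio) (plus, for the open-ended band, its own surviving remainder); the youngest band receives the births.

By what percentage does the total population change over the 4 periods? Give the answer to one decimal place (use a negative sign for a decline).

After projecting period 1:
Births: 18600 * 0.522 = 9709, 18400 * 0.253 = 4655 ⇒ total 14364
20–39: 10600 * 0.969 = 10271
40–59: 18600 * 0.97 = 18042
60+: 18400 * 0.97 + 3100 * 0.393 = 17848 + 1218 = 19066
Population now: 0–19=14364, 20–39=10271, 40–59=18042, 60+=19066
After projecting period 2:
Births: 10271 * 0.522 = 5361, 18042 * 0.253 = 4565 ⇒ total 9926
20–39: 14364 * 0.969 = 13919
40–59: 10271 * 0.97 = 9963
60+: 18042 * 0.97 + 19066 * 0.393 = 17501 + 7493 = 24994
Population now: 0–19=9926, 20–39=13919, 40–59=9963, 60+=24994
After projecting period 3:
Births: 13919 * 0.522 = 7266, 9963 * 0.253 = 2521 ⇒ total 9787
20–39: 9926 * 0.969 = 9618
40–59: 13919 * 0.97 = 13501
60+: 9963 * 0.97 + 24994 * 0.393 = 9664 + 9823 = 19487
Population now: 0–19=9787, 20–39=9618, 40–59=13501, 60+=19487
After projecting period 4:
Births: 9618 * 0.522 = 5021, 13501 * 0.253 = 3416 ⇒ total 8437
20–39: 9787 * 0.969 = 9484
40–59: 9618 * 0.97 = 9329
60+: 13501 * 0.97 + 19487 * 0.393 = 13096 + 7658 = 20754
Population now: 0–19=8437, 20–39=9484, 40–59=9329, 60+=20754
Total: 50700 → 48004; change = -2696; percentage change = -5.3%

-5.3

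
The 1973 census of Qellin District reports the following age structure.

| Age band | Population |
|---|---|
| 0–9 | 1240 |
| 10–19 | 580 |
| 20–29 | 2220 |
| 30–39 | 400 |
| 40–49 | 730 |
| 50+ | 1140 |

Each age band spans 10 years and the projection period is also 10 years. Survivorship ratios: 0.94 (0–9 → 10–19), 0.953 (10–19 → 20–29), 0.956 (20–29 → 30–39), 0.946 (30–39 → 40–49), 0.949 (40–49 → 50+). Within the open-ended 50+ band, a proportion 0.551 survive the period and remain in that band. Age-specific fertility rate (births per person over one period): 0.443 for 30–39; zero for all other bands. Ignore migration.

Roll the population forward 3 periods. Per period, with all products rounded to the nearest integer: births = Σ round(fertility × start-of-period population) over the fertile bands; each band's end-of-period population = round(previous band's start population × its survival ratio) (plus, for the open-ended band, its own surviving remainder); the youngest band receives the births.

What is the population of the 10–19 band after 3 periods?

— Period 1 —
Births: 400 × 0.443 = 177
10–19: 1240 × 0.94 = 1166
20–29: 580 × 0.953 = 553
30–39: 2220 × 0.956 = 2122
40–49: 400 × 0.946 = 378
50+: 730 × 0.949 + 1140 × 0.551 = 693 + 628 = 1321
→ [177, 1166, 553, 2122, 378, 1321]
— Period 2 —
Births: 2122 × 0.443 = 940
10–19: 177 × 0.94 = 166
20–29: 1166 × 0.953 = 1111
30–39: 553 × 0.956 = 529
40–49: 2122 × 0.946 = 2007
50+: 378 × 0.949 + 1321 × 0.551 = 359 + 728 = 1087
→ [940, 166, 1111, 529, 2007, 1087]
— Period 3 —
Births: 529 × 0.443 = 234
10–19: 940 × 0.94 = 884
20–29: 166 × 0.953 = 158
30–39: 1111 × 0.956 = 1062
40–49: 529 × 0.946 = 500
50+: 2007 × 0.949 + 1087 × 0.551 = 1905 + 599 = 2504
→ [234, 884, 158, 1062, 500, 2504]

884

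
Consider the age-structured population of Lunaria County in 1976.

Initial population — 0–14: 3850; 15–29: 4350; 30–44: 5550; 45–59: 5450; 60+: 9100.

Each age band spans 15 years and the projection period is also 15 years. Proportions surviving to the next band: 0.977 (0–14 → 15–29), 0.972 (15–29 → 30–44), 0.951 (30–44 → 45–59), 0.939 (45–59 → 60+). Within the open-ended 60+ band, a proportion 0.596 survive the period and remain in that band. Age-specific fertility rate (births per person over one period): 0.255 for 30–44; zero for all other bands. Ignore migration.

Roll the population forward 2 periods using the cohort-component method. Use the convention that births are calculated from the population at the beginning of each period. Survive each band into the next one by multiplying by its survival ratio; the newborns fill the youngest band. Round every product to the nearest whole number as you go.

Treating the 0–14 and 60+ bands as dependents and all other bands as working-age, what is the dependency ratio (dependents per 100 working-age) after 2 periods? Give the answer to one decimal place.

Period 1:
Births: 5550 * 0.255 = 1415
15–29: 3850 * 0.977 = 3761
30–44: 4350 * 0.972 = 4228
45–59: 5550 * 0.951 = 5278
60+: 5450 * 0.939 + 9100 * 0.596 = 5118 + 5424 = 10542
→ [1415, 3761, 4228, 5278, 10542]
Period 2:
Births: 4228 * 0.255 = 1078
15–29: 1415 * 0.977 = 1382
30–44: 3761 * 0.972 = 3656
45–59: 4228 * 0.951 = 4021
60+: 5278 * 0.939 + 10542 * 0.596 = 4956 + 6283 = 11239
→ [1078, 1382, 3656, 4021, 11239]
Dependents (band 0–14 + band 60+) = 1078 + 11239 = 12317; working-age = 9059; ratio = 12317/9059 × 100 = 136.0

136.0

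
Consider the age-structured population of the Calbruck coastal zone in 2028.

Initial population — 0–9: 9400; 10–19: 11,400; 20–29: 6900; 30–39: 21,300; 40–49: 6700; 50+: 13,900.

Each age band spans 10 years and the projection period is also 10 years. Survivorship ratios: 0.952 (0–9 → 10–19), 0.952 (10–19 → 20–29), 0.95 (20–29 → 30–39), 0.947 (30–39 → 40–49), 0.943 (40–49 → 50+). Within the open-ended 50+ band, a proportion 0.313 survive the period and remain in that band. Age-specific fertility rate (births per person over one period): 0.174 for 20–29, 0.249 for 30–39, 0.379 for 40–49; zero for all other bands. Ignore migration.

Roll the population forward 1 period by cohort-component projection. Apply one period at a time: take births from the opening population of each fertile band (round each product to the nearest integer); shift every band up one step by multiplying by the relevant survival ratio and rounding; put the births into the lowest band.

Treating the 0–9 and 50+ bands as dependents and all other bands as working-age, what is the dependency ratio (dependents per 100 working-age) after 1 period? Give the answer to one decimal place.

42.4

(Bands numbered youngest = 1 to oldest = 6.)
[period 1]
Births: 6900 * 0.174 = 1201  |  21300 * 0.249 = 5304  |  6700 * 0.379 = 2539 → total 9044
Band 2: 9400 * 0.952 = 8949
Band 3: 11400 * 0.952 = 10853
Band 4: 6900 * 0.95 = 6555
Band 5: 21300 * 0.947 = 20171
Band 6: 6700 * 0.943 + 13900 * 0.313 = 6318 + 4351 = 10669
Giving 9044 / 8949 / 10853 / 6555 / 20171 / 10669.
Dependents (band 0–9 + band 50+) = 9044 + 10669 = 19713; working-age = 46528; ratio = 19713/46528 × 100 = 42.4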